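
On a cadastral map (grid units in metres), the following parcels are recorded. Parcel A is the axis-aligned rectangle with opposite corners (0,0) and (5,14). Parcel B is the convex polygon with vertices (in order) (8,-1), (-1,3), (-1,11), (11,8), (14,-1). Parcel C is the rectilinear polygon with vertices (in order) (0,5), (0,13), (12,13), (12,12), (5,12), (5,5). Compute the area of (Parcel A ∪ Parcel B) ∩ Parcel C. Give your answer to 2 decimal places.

The region (Parcel A ∪ Parcel B) ∩ Parcel C is the polygon with vertices (0,13), (5,13), (5,12), (5,9.5), (5,5), (0,5), (0,10.75).
By the shoelace formula its area is 40.00.

40.00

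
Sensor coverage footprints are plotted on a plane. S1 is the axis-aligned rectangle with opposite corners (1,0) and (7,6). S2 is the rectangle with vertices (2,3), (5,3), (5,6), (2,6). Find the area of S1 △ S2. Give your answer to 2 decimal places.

27.00

|S1∩S2|: x∈[2,5], y∈[3,6] → 3·3 = 9.
|S1 △ S2| = |S1| + |S2| − 2·|S1∩S2| = 36 + 9 − 18 = 27.00.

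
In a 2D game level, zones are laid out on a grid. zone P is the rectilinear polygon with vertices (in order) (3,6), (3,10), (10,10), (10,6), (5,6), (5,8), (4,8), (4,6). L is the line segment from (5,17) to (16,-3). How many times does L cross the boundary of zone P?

2

The segment meets the boundary at (10,7.909), (8.85,10).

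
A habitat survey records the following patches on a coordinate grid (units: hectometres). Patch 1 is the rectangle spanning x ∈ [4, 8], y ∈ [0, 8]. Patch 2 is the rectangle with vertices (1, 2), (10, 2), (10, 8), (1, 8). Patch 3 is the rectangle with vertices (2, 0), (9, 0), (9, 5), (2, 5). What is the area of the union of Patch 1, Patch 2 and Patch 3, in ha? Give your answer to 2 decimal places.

By inclusion–exclusion:
Individual areas: |Patch 1| = 32, |Patch 2| = 54, |Patch 3| = 35.
|Patch 1∩Patch 2|: x∈[4,8], y∈[2,8] → 4·6 = 24.
|Patch 1∩Patch 3|: x∈[4,8], y∈[0,5] → 4·5 = 20.
|Patch 2∩Patch 3|: x∈[2,9], y∈[2,5] → 7·3 = 21.
|Patch 1∩Patch 2∩Patch 3| = 12.
|Patch 1 ∪ Patch 2 ∪ Patch 3| = 121 − 65 + 12 = 68.00.

68.00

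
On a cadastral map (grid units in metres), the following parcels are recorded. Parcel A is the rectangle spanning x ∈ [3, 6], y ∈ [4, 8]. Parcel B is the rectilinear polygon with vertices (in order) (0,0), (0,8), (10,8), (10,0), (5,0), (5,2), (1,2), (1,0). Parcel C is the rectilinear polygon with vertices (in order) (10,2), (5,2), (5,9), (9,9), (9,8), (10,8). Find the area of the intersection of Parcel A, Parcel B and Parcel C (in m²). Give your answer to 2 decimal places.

4.00

The intersection is the polygon with vertices (5,4), (5,8), (6,8), (6,4).
By the shoelace formula its area is 4.00.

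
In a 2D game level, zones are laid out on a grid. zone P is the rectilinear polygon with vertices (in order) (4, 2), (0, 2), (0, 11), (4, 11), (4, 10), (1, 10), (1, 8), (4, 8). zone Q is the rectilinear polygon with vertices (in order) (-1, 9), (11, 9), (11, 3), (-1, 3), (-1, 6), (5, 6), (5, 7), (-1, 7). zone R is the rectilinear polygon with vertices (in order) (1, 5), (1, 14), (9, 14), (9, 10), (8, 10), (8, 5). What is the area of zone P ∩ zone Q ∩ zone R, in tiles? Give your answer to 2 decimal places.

6.00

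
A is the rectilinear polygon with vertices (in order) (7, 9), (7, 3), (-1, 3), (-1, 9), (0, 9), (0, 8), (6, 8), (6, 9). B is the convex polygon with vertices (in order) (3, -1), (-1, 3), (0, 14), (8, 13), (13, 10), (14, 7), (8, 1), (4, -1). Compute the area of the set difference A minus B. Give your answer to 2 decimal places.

1.64

|A| = 42, |A∩B| = 40.3636.
|A ∖ B| = |A| − |A∩B| = 42 − 40.3636 = 1.64.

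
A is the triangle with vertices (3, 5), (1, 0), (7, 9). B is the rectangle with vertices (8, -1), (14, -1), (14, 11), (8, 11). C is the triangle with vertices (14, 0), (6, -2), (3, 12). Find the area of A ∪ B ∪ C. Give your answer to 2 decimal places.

111.69

By inclusion–exclusion:
Individual areas: |A| = 6, |B| = 72, |C| = 59.
|A∩B| = 0.
|A∩C| = 1.6701.
|B∩C| = 23.6364.
|A∩B∩C| = 0.
|A ∪ B ∪ C| = 137 − 25.3065 + 0 = 111.69.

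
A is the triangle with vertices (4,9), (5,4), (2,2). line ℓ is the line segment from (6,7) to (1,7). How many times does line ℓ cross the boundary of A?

The segment meets the boundary at (3.429,7), (4.4,7).

2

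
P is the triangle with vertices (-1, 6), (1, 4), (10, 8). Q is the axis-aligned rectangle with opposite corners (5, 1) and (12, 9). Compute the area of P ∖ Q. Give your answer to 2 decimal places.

|P| = 13, |P∩Q| = 3.2828.
|P ∖ Q| = |P| − |P∩Q| = 13 − 3.2828 = 9.72.

9.72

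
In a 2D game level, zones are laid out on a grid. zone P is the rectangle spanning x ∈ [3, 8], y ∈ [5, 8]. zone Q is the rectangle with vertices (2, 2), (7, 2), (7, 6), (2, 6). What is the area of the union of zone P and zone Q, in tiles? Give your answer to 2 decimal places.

31.00

By inclusion–exclusion:
Individual areas: |zone P| = 15, |zone Q| = 20.
|zone P∩zone Q|: x∈[3,7], y∈[5,6] → 4·1 = 4.
|zone P ∪ zone Q| = 35 − 4 = 31.00.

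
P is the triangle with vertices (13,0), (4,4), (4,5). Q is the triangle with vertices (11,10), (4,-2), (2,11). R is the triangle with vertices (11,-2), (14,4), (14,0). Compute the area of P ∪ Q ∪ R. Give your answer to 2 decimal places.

65.51

By inclusion–exclusion:
Individual areas: |P| = 4.5, |Q| = 57.5, |R| = 6.
|P∩Q| = 2.4555.
|P∩R| = 0.0356.
|Q∩R| = 0.
|P∩Q∩R| = 0.
|P ∪ Q ∪ R| = 68 − 2.491 + 0 = 65.51.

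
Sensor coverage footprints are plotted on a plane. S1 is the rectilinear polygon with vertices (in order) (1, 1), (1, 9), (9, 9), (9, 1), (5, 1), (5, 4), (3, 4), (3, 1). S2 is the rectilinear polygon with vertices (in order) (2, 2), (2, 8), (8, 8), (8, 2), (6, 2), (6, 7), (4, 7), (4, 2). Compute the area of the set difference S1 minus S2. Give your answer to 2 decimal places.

|S1| = 58, |S1∩S2| = 24.
|S1 ∖ S2| = |S1| − |S1∩S2| = 58 − 24 = 34.00.

34.00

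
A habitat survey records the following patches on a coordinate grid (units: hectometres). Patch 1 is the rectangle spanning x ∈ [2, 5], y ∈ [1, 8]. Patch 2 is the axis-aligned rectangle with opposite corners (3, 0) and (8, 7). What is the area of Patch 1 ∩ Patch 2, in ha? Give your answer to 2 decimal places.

12.00

|Patch 1∩Patch 2|: x∈[3,5], y∈[1,7] → 2·6 = 12.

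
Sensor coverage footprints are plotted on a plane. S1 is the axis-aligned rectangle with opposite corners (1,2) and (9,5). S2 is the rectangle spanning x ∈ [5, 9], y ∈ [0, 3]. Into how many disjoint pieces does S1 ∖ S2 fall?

S1 ∖ S2 is a single connected region.

1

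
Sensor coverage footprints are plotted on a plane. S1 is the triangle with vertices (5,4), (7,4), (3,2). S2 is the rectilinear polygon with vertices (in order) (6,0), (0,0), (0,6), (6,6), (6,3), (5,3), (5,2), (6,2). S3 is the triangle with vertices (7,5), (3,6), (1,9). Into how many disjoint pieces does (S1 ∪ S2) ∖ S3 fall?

2

(S1 ∪ S2) ∖ S3 splits into 2 disjoint pieces (area 34.125, area 0.0833).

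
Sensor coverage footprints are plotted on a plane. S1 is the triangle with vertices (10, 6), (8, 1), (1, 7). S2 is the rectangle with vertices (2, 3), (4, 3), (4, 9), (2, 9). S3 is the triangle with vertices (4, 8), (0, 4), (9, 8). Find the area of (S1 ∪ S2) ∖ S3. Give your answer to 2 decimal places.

28.47

|S1 ∪ S2| = 32.5159.
|(S1 ∪ S2) ∩ S3| = 4.0444.
|(S1 ∪ S2) ∖ S3| = 32.5159 − 4.0444 = 28.47.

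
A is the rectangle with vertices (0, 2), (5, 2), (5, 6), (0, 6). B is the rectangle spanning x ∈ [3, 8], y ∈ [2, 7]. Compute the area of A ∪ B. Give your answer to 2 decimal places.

37.00

By inclusion–exclusion:
Individual areas: |A| = 20, |B| = 25.
|A∩B|: x∈[3,5], y∈[2,6] → 2·4 = 8.
|A ∪ B| = 45 − 8 = 37.00.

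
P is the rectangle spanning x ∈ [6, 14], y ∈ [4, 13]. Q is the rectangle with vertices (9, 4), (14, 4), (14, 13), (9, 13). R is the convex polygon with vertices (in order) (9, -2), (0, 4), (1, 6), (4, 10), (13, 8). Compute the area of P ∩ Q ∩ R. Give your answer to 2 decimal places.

The intersection is the polygon with vertices (9,4), (9,8.889), (13,8), (11.4,4).
By the shoelace formula its area is 14.58.

14.58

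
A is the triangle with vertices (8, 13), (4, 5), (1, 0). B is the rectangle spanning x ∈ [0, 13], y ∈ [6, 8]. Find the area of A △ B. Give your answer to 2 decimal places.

|A| = 2, |B| = 26, |A∩B| = 0.4615.
|A △ B| = |A| + |B| − 2·|A∩B| = 2 + 26 − 0.9231 = 27.08.

27.08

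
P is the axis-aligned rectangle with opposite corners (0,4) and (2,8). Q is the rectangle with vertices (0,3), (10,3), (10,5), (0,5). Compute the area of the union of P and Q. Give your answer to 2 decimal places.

26.00

By inclusion–exclusion:
Individual areas: |P| = 8, |Q| = 20.
|P∩Q|: x∈[0,2], y∈[4,5] → 2·1 = 2.
|P ∪ Q| = 28 − 2 = 26.00.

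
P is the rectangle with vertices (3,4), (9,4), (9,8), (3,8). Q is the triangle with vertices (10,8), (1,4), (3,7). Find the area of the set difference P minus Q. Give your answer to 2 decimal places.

16.76

|P| = 24, |P∩Q| = 7.2381.
|P ∖ Q| = |P| − |P∩Q| = 24 − 7.2381 = 16.76.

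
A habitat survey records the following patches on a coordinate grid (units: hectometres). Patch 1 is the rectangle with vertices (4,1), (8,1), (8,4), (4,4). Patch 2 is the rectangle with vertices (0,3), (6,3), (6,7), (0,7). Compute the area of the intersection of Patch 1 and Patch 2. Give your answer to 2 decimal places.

2.00

|Patch 1∩Patch 2|: x∈[4,6], y∈[3,4] → 2·1 = 2.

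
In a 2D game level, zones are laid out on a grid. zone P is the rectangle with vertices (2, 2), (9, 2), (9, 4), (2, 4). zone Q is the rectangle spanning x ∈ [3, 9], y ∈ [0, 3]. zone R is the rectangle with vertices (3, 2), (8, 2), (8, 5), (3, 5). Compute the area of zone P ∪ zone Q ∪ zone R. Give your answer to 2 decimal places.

By inclusion–exclusion:
Individual areas: |zone P| = 14, |zone Q| = 18, |zone R| = 15.
|zone P∩zone Q|: x∈[3,9], y∈[2,3] → 6·1 = 6.
|zone P∩zone R|: x∈[3,8], y∈[2,4] → 5·2 = 10.
|zone Q∩zone R|: x∈[3,8], y∈[2,3] → 5·1 = 5.
|zone P∩zone Q∩zone R| = 5.
|zone P ∪ zone Q ∪ zone R| = 47 − 21 + 5 = 31.00.

31.00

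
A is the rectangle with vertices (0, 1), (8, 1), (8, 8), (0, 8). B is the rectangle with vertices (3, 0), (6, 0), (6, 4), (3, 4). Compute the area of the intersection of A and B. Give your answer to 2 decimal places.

|A∩B|: x∈[3,6], y∈[1,4] → 3·3 = 9.

9.00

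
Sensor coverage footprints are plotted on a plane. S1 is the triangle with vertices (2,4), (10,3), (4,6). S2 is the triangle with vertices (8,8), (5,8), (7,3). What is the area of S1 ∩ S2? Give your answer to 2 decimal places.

0.72

The intersection is the polygon with vertices (6.842,3.395), (6.25,4.875), (7.273,4.364), (7.073,3.366).
By the shoelace formula its area is 0.72.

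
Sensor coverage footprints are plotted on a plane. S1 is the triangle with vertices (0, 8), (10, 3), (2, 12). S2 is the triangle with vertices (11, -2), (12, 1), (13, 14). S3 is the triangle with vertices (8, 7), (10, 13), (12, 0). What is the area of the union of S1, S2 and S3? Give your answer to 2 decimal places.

By inclusion–exclusion:
Individual areas: |S1| = 25, |S2| = 5, |S3| = 19.
|S1∩S2| = 0.
|S1∩S3| = 0.
|S2∩S3| = 0.5521.
|S1∩S2∩S3| = 0.
|S1 ∪ S2 ∪ S3| = 49 − 0.5521 + 0 = 48.45.

48.45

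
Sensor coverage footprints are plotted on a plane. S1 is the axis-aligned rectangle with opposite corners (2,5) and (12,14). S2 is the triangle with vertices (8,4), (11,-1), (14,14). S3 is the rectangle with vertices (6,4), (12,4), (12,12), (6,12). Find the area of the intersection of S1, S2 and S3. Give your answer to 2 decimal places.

9.63

The intersection is the polygon with vertices (8.6,5), (12,10.667), (12,5).
By the shoelace formula its area is 9.63.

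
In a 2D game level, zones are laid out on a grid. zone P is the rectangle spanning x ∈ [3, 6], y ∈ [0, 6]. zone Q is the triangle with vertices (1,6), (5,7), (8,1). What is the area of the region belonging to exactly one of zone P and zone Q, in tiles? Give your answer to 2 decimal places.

17.00

|zone P| = 18, |zone Q| = 13.5, |zone P∩zone Q| = 7.25.
|zone P △ zone Q| = |zone P| + |zone Q| − 2·|zone P∩zone Q| = 18 + 13.5 − 14.5 = 17.00.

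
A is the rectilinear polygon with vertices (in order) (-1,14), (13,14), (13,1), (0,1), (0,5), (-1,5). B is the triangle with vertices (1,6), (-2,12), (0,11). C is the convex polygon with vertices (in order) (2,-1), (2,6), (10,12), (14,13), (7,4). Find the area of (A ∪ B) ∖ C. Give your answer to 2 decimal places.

126.27

|A ∪ B| = 178.75.
|(A ∪ B) ∩ C| = 52.4821.
|(A ∪ B) ∖ C| = 178.75 − 52.4821 = 126.27.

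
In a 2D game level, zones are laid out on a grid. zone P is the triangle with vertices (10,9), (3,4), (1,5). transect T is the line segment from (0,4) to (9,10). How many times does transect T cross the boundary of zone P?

The segment meets the boundary at (2.5,5.667), (1.286,4.857).

2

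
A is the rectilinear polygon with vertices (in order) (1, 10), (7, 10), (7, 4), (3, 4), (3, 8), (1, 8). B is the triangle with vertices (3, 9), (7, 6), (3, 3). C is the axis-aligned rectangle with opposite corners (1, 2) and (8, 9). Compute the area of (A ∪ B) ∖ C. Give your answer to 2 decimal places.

6.00

|A ∪ B| = 28.6667.
|(A ∪ B) ∩ C| = 22.6667.
|(A ∪ B) ∖ C| = 28.6667 − 22.6667 = 6.00.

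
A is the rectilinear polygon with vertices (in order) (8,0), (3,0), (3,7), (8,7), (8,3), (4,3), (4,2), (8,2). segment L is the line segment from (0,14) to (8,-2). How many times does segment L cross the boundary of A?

The segment meets the boundary at (6,2), (5.5,3), (7,0), (3.5,7).

4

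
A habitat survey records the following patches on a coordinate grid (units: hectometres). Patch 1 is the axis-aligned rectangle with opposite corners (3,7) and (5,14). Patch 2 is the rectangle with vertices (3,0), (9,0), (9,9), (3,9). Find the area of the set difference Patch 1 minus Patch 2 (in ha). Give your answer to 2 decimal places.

|Patch 1∩Patch 2|: x∈[3,5], y∈[7,9] → 2·2 = 4.
|Patch 1| = 14.
|Patch 1 ∖ Patch 2| = |Patch 1| − |Patch 1∩Patch 2| = 14 − 4 = 10.00.

10.00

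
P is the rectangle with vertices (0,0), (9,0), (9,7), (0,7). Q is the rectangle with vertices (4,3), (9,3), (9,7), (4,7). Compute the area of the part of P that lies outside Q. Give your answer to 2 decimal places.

43.00

|P∩Q|: x∈[4,9], y∈[3,7] → 5·4 = 20.
|P| = 63.
|P ∖ Q| = |P| − |P∩Q| = 63 − 20 = 43.00.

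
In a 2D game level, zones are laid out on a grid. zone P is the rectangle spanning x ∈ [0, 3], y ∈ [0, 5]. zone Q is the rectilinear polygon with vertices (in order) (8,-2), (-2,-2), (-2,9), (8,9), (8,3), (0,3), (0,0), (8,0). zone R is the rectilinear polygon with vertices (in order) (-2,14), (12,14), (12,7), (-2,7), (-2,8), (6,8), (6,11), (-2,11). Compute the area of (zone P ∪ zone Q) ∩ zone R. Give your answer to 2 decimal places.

The region (zone P ∪ zone Q) ∩ zone R is the polygon with vertices (-2,8), (6,8), (6,9), (8,9), (8,7), (-2,7).
By the shoelace formula its area is 12.00.

12.00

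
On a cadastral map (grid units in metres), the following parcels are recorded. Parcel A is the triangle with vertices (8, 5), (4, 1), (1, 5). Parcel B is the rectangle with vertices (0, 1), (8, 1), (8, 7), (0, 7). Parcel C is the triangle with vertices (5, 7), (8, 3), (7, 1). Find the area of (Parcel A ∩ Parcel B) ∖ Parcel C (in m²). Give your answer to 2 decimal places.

12.60

|Parcel A ∩ Parcel B| = 14.
|(Parcel A ∩ Parcel B) ∩ Parcel C| = 1.3988.
|(Parcel A ∩ Parcel B) ∖ Parcel C| = 14 − 1.3988 = 12.60.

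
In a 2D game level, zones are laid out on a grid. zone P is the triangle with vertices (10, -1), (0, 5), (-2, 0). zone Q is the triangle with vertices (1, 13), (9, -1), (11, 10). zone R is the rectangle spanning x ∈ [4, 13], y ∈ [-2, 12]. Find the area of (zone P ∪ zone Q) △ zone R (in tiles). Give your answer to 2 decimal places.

|zone P ∪ zone Q| = 88.8167.
|(zone P ∪ zone Q) ∩ zone R| = 60.575.
|(zone P ∪ zone Q) △ zone R| = 88.8167 + 126 − 121.15 = 93.67.

93.67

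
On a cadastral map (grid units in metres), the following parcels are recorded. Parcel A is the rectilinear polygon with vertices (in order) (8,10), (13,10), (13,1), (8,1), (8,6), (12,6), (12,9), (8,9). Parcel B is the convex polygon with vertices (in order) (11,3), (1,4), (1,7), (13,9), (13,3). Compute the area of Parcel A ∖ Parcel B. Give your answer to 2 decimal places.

15.53

|Parcel A| = 33, |Parcel A∩Parcel B| = 17.4667.
|Parcel A ∖ Parcel B| = |Parcel A| − |Parcel A∩Parcel B| = 33 − 17.4667 = 15.53.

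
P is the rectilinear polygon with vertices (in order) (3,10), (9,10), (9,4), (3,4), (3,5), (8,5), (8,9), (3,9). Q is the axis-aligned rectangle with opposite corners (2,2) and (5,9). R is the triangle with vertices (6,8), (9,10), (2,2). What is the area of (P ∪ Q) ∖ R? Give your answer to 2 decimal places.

33.07

|P ∪ Q| = 35.
|(P ∪ Q) ∩ R| = 1.9286.
|(P ∪ Q) ∖ R| = 35 − 1.9286 = 33.07.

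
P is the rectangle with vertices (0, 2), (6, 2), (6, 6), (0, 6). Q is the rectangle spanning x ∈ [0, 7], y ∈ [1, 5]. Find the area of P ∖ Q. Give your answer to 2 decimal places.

|P∩Q|: x∈[0,6], y∈[2,5] → 6·3 = 18.
|P| = 24.
|P ∖ Q| = |P| − |P∩Q| = 24 − 18 = 6.00.

6.00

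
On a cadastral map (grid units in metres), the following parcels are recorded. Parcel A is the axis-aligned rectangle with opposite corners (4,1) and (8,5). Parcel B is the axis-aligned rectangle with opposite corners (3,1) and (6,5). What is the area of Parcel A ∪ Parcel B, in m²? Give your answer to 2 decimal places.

By inclusion–exclusion:
Individual areas: |Parcel A| = 16, |Parcel B| = 12.
|Parcel A∩Parcel B|: x∈[4,6], y∈[1,5] → 2·4 = 8.
|Parcel A ∪ Parcel B| = 28 − 8 = 20.00.

20.00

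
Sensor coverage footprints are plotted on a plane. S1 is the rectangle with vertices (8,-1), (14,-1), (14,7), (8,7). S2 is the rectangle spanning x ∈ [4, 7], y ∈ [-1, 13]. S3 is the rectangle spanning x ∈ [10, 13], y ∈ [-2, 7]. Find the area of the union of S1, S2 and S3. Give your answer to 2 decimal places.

By inclusion–exclusion:
Individual areas: |S1| = 48, |S2| = 42, |S3| = 27.
|S1∩S2| = 0 (no overlap).
|S1∩S3|: x∈[10,13], y∈[-1,7] → 3·8 = 24.
|S2∩S3| = 0 (no overlap).
|S1∩S2∩S3| = 0.
|S1 ∪ S2 ∪ S3| = 117 − 24 + 0 = 93.00.

93.00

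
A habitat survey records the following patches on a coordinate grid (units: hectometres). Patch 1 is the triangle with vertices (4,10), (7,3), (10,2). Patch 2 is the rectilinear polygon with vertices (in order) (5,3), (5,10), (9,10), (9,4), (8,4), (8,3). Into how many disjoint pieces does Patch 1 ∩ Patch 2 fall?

Patch 1 ∩ Patch 2 is a single connected region.

1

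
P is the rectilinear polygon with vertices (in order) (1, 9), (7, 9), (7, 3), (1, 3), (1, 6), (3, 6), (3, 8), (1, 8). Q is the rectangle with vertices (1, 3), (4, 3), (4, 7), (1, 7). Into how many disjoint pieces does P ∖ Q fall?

P ∖ Q is a single connected region.

1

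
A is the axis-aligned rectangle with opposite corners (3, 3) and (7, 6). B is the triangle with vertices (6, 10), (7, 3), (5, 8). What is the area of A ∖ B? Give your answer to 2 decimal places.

|A| = 12, |A∩B| = 1.1571.
|A ∖ B| = |A| − |A∩B| = 12 − 1.1571 = 10.84.

10.84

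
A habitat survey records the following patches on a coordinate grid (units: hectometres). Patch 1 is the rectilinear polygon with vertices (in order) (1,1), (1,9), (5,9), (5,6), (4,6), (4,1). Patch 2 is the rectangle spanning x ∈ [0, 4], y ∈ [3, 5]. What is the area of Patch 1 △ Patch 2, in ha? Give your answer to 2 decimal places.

|Patch 1| = 27, |Patch 2| = 8, |Patch 1∩Patch 2| = 6.
|Patch 1 △ Patch 2| = |Patch 1| + |Patch 2| − 2·|Patch 1∩Patch 2| = 27 + 8 − 12 = 23.00.

23.00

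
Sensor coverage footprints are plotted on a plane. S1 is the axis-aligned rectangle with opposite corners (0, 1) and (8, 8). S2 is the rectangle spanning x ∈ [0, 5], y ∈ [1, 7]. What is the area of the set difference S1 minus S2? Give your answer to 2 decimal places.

26.00

|S1∩S2|: x∈[0,5], y∈[1,7] → 5·6 = 30.
|S1| = 56.
|S1 ∖ S2| = |S1| − |S1∩S2| = 56 − 30 = 26.00.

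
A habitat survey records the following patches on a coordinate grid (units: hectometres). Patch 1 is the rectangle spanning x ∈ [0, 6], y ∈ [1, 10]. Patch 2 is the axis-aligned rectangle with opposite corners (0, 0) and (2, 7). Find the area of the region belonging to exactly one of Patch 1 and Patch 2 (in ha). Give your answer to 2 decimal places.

|Patch 1∩Patch 2|: x∈[0,2], y∈[1,7] → 2·6 = 12.
|Patch 1 △ Patch 2| = |Patch 1| + |Patch 2| − 2·|Patch 1∩Patch 2| = 54 + 14 − 24 = 44.00.

44.00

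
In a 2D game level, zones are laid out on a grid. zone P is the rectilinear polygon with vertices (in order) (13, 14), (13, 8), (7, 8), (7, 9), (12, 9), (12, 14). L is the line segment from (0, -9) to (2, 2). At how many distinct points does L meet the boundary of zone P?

The segment lies entirely outside zone P and never meets its boundary.

0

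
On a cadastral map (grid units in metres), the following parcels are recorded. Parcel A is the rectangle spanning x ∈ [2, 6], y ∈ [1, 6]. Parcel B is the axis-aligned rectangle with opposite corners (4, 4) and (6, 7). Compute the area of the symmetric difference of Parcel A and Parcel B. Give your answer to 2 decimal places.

|Parcel A∩Parcel B|: x∈[4,6], y∈[4,6] → 2·2 = 4.
|Parcel A △ Parcel B| = |Parcel A| + |Parcel B| − 2·|Parcel A∩Parcel B| = 20 + 6 − 8 = 18.00.

18.00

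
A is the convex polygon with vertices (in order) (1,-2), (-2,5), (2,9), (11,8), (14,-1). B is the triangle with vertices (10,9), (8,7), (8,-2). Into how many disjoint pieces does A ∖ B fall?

A ∖ B splits into 2 disjoint pieces (area 88.4154, area 32.8965).

2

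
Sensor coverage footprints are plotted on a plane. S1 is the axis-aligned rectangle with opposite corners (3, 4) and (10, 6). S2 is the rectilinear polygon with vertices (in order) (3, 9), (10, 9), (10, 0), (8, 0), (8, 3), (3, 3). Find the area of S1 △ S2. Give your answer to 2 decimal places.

|S1| = 14, |S2| = 48, |S1∩S2| = 14.
|S1 △ S2| = |S1| + |S2| − 2·|S1∩S2| = 14 + 48 − 28 = 34.00.

34.00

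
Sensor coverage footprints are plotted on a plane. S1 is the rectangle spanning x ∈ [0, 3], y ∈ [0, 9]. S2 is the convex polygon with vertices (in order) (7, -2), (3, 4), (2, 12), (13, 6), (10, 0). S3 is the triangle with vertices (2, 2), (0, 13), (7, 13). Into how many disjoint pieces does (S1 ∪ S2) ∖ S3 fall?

(S1 ∪ S2) ∖ S3 is a single connected region.

1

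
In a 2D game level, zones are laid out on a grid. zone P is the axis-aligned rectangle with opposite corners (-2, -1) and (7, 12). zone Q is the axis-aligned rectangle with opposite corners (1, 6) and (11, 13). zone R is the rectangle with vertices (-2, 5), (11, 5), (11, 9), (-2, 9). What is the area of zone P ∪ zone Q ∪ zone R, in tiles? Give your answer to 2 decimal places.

155.00

By inclusion–exclusion:
Individual areas: |zone P| = 117, |zone Q| = 70, |zone R| = 52.
|zone P∩zone Q|: x∈[1,7], y∈[6,12] → 6·6 = 36.
|zone P∩zone R|: x∈[-2,7], y∈[5,9] → 9·4 = 36.
|zone Q∩zone R|: x∈[1,11], y∈[6,9] → 10·3 = 30.
|zone P∩zone Q∩zone R| = 18.
|zone P ∪ zone Q ∪ zone R| = 239 − 102 + 18 = 155.00.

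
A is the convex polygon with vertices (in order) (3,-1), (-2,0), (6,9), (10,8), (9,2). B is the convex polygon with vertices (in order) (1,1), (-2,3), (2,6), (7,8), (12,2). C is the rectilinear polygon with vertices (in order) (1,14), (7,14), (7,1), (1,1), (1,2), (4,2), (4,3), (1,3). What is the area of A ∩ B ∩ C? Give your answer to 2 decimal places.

26.75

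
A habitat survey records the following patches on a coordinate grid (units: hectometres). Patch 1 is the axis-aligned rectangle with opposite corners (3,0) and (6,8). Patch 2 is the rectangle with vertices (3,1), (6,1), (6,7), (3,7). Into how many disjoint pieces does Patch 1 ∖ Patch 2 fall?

2

Patch 1 ∖ Patch 2 splits into 2 disjoint pieces (area 3, area 3).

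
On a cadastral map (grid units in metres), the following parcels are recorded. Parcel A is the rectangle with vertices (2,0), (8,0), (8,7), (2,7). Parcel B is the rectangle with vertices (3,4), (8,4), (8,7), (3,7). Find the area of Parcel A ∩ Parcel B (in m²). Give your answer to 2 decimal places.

15.00

|Parcel A∩Parcel B|: x∈[3,8], y∈[4,7] → 5·3 = 15.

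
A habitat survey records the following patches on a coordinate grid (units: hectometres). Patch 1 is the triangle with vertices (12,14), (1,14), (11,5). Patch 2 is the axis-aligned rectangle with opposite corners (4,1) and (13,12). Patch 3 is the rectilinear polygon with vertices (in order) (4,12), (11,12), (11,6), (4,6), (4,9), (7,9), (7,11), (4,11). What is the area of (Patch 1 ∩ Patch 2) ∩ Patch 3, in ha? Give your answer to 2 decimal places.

23.28

|Patch 1 ∩ Patch 2| = 29.6722.
|(Patch 1 ∩ Patch 2) ∩ Patch 3| = 23.28.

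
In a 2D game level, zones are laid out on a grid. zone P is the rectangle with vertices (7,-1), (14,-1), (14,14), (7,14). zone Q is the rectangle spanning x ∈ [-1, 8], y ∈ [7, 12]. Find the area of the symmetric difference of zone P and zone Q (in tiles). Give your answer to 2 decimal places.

140.00

|zone P∩zone Q|: x∈[7,8], y∈[7,12] → 1·5 = 5.
|zone P △ zone Q| = |zone P| + |zone Q| − 2·|zone P∩zone Q| = 105 + 45 − 10 = 140.00.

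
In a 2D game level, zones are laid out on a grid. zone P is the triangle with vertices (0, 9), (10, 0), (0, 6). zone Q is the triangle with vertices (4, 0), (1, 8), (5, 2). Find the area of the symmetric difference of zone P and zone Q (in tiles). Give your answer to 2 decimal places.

17.76

|zone P| = 15, |zone Q| = 7, |zone P∩zone Q| = 2.1201.
|zone P △ zone Q| = |zone P| + |zone Q| − 2·|zone P∩zone Q| = 15 + 7 − 4.2401 = 17.76.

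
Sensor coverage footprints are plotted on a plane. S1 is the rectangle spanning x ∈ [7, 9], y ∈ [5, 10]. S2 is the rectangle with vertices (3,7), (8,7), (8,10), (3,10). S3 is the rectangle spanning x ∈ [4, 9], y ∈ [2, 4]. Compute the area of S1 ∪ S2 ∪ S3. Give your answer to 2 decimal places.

32.00

By inclusion–exclusion:
Individual areas: |S1| = 10, |S2| = 15, |S3| = 10.
|S1∩S2|: x∈[7,8], y∈[7,10] → 1·3 = 3.
|S1∩S3| = 0 (no overlap).
|S2∩S3| = 0 (no overlap).
|S1∩S2∩S3| = 0.
|S1 ∪ S2 ∪ S3| = 35 − 3 + 0 = 32.00.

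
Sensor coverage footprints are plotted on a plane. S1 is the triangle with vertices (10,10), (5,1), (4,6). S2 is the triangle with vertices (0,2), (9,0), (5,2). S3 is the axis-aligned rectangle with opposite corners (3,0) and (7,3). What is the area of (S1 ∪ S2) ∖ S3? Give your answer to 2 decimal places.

|S1 ∪ S2| = 21.6826.
|(S1 ∪ S2) ∩ S3| = 4.6382.
|(S1 ∪ S2) ∖ S3| = 21.6826 − 4.6382 = 17.04.

17.04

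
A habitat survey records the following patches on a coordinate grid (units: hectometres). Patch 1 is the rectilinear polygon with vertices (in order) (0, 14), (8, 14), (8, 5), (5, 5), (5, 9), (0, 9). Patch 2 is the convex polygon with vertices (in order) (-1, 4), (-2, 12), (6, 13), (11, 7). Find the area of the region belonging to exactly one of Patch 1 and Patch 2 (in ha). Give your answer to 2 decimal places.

|Patch 1| = 52, |Patch 2| = 76, |Patch 1∩Patch 2| = 36.725.
|Patch 1 △ Patch 2| = |Patch 1| + |Patch 2| − 2·|Patch 1∩Patch 2| = 52 + 76 − 73.45 = 54.55.

54.55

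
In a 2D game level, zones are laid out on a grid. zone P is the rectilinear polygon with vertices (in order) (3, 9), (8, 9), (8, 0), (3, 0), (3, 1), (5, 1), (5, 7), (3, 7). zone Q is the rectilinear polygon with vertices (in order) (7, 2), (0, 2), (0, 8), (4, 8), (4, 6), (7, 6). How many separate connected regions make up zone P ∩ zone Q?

zone P ∩ zone Q splits into 2 disjoint pieces (area 8, area 1).

2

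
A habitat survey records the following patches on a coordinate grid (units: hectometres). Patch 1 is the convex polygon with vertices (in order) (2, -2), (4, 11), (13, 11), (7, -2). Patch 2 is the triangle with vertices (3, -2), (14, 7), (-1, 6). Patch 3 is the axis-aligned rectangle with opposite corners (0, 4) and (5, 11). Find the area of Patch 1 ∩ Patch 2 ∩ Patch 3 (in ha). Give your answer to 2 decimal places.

The intersection is the polygon with vertices (5,6.4), (5,4), (2.923,4), (3.275,6.285).
By the shoelace formula its area is 4.44.

4.44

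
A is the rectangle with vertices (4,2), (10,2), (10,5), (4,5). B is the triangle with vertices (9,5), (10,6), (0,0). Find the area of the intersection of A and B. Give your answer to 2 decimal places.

The intersection is the polygon with vertices (9,5), (4,2.222), (4,2.4), (8.333,5).
By the shoelace formula its area is 1.31.

1.31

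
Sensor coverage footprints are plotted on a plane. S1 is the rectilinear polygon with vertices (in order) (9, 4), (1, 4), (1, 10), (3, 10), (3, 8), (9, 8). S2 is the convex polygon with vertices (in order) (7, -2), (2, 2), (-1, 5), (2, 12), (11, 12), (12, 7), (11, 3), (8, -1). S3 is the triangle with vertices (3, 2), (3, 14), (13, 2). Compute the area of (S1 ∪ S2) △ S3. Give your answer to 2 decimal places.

74.53

|S1 ∪ S2| = 126.0238.
|(S1 ∪ S2) ∩ S3| = 55.7468.
|(S1 ∪ S2) △ S3| = 126.0238 + 60 − 111.4936 = 74.53.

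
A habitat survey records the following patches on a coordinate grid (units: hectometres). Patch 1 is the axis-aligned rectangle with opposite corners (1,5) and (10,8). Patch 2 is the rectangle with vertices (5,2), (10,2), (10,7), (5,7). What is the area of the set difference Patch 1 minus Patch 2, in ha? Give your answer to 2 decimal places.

|Patch 1∩Patch 2|: x∈[5,10], y∈[5,7] → 5·2 = 10.
|Patch 1| = 27.
|Patch 1 ∖ Patch 2| = |Patch 1| − |Patch 1∩Patch 2| = 27 − 10 = 17.00.

17.00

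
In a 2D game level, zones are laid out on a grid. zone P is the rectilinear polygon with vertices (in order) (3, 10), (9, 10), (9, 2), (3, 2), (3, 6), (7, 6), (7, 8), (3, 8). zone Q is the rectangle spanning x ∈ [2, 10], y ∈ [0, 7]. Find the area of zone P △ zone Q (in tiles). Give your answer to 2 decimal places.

44.00

|zone P| = 40, |zone Q| = 56, |zone P∩zone Q| = 26.
|zone P △ zone Q| = |zone P| + |zone Q| − 2·|zone P∩zone Q| = 40 + 56 − 52 = 44.00.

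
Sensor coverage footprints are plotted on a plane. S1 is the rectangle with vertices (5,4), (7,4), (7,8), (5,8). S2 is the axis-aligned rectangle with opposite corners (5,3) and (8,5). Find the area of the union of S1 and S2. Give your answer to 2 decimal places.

By inclusion–exclusion:
Individual areas: |S1| = 8, |S2| = 6.
|S1∩S2|: x∈[5,7], y∈[4,5] → 2·1 = 2.
|S1 ∪ S2| = 14 − 2 = 12.00.

12.00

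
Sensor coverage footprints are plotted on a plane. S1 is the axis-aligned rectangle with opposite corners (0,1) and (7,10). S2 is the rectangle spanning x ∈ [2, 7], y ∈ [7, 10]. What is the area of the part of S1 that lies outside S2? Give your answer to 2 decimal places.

48.00

|S1∩S2|: x∈[2,7], y∈[7,10] → 5·3 = 15.
|S1| = 63.
|S1 ∖ S2| = |S1| − |S1∩S2| = 63 − 15 = 48.00.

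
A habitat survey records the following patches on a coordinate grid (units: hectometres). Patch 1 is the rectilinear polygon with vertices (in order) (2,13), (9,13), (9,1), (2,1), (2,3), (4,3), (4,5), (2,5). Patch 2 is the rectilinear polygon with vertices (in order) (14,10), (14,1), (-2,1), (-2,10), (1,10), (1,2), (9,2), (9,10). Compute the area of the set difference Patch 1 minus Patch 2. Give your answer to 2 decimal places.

73.00

|Patch 1| = 80, |Patch 1∩Patch 2| = 7.
|Patch 1 ∖ Patch 2| = |Patch 1| − |Patch 1∩Patch 2| = 80 − 7 = 73.00.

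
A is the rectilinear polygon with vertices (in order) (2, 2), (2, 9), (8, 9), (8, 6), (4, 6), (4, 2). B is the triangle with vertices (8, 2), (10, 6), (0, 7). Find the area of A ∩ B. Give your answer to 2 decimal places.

4.75

The intersection is the polygon with vertices (2,6.8), (8,6.2), (8,6), (4,6), (4,4.5), (2,5.75).
By the shoelace formula its area is 4.75.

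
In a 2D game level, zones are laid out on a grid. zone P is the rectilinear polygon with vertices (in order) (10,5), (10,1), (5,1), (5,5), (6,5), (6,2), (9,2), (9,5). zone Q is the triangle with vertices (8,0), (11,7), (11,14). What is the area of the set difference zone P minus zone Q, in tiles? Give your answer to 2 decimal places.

|zone P| = 11, |zone P∩zone Q| = 1.8095.
|zone P ∖ zone Q| = |zone P| − |zone P∩zone Q| = 11 − 1.8095 = 9.19.

9.19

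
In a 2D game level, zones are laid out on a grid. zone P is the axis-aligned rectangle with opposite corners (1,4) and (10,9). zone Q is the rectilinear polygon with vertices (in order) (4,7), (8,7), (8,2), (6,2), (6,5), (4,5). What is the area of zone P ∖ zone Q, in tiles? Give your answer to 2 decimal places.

35.00

|zone P| = 45, |zone P∩zone Q| = 10.
|zone P ∖ zone Q| = |zone P| − |zone P∩zone Q| = 45 − 10 = 35.00.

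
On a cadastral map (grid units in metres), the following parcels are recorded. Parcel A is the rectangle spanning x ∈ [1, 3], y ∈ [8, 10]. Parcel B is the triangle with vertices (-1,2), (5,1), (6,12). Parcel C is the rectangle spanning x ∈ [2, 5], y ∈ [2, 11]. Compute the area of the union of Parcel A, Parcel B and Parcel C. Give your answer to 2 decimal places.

43.21

By inclusion–exclusion:
Individual areas: |Parcel A| = 4, |Parcel B| = 33.5, |Parcel C| = 27.
|Parcel A∩Parcel B| = 0.
|Parcel A∩Parcel C|: x∈[2,3], y∈[8,10] → 1·2 = 2.
|Parcel B∩Parcel C| = 19.2857.
|Parcel A∩Parcel B∩Parcel C| = 0.
|Parcel A ∪ Parcel B ∪ Parcel C| = 64.5 − 21.2857 + 0 = 43.21.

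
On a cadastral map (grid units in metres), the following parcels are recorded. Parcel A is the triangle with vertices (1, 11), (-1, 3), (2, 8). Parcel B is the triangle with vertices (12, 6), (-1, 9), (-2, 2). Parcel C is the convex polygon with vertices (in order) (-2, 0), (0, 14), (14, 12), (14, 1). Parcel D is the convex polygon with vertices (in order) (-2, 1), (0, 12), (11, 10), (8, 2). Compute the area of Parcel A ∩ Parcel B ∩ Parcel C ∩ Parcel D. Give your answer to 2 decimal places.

5.19

The intersection is the polygon with vertices (0.418,8.673), (1.889,8.333), (2,8), (-1,3).
By the shoelace formula its area is 5.19.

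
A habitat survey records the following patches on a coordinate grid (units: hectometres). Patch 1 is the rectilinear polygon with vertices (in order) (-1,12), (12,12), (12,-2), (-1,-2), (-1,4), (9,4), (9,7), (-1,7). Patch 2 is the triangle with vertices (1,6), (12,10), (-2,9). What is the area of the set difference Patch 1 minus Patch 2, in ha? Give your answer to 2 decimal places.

|Patch 1| = 152, |Patch 1∩Patch 2| = 20.0893.
|Patch 1 ∖ Patch 2| = |Patch 1| − |Patch 1∩Patch 2| = 152 − 20.0893 = 131.91.

131.91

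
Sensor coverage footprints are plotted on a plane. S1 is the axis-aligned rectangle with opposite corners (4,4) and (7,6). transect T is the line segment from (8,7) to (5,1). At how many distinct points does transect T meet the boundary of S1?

2

The segment meets the boundary at (6.5,4), (7,5).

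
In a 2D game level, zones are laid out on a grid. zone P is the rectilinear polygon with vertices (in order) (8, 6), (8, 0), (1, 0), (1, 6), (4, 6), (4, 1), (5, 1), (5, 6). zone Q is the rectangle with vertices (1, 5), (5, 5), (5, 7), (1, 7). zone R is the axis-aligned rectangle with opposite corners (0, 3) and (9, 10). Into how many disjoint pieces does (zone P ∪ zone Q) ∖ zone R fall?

(zone P ∪ zone Q) ∖ zone R is a single connected region.

1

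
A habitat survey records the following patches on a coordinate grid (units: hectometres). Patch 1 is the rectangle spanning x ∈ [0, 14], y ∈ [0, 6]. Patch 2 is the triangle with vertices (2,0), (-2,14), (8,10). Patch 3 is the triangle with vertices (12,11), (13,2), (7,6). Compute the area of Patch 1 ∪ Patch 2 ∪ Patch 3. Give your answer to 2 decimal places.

143.95

By inclusion–exclusion:
Individual areas: |Patch 1| = 84, |Patch 2| = 62, |Patch 3| = 25.
|Patch 1∩Patch 2| = 15.9429.
|Patch 1∩Patch 3| = 11.1111.
|Patch 2∩Patch 3| = 0.
|Patch 1∩Patch 2∩Patch 3| = 0.
|Patch 1 ∪ Patch 2 ∪ Patch 3| = 171 − 27.054 + 0 = 143.95.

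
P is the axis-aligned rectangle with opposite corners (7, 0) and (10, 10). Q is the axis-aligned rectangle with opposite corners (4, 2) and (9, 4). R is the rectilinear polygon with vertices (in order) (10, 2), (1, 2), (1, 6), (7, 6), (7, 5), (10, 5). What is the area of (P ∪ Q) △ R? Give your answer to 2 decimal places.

39.00

|P ∪ Q| = 36.
|(P ∪ Q) ∩ R| = 15.
|(P ∪ Q) △ R| = 36 + 33 − 30 = 39.00.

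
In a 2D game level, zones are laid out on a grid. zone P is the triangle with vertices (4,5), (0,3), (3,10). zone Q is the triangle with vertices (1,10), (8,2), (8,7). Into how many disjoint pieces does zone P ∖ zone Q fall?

zone P ∖ zone Q splits into 2 disjoint pieces (area 9.5713, area 0.2134).

2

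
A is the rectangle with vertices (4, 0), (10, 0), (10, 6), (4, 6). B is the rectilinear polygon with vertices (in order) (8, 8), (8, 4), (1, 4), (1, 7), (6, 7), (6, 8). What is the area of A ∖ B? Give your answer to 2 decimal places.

28.00

|A| = 36, |A∩B| = 8.
|A ∖ B| = |A| − |A∩B| = 36 − 8 = 28.00.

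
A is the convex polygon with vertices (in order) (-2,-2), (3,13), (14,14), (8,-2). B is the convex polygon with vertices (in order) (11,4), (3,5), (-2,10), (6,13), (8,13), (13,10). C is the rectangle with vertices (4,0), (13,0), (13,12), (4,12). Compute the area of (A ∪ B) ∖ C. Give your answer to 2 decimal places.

85.51

|A ∪ B| = 173.2062.
|(A ∪ B) ∩ C| = 87.6943.
|(A ∪ B) ∖ C| = 173.2062 − 87.6943 = 85.51.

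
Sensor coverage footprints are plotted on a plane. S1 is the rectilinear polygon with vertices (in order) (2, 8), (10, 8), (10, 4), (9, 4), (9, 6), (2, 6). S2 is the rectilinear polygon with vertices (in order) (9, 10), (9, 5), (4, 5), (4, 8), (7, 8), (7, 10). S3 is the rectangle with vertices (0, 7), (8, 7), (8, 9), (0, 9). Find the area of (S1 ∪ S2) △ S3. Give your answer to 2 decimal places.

|S1 ∪ S2| = 27.
|(S1 ∪ S2) ∩ S3| = 7.
|(S1 ∪ S2) △ S3| = 27 + 16 − 14 = 29.00.

29.00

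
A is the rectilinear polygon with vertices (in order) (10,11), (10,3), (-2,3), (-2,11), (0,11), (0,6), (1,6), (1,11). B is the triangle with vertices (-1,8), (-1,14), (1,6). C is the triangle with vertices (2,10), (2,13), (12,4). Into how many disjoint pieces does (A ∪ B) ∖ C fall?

(A ∪ B) ∖ C splits into 2 disjoint pieces (area 66.425, area 15.0222).

2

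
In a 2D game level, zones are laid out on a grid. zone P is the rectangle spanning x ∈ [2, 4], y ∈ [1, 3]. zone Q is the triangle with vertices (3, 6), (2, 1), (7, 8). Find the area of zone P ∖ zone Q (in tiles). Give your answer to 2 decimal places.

|zone P| = 4, |zone P∩zone Q| = 1.0286.
|zone P ∖ zone Q| = |zone P| − |zone P∩zone Q| = 4 − 1.0286 = 2.97.

2.97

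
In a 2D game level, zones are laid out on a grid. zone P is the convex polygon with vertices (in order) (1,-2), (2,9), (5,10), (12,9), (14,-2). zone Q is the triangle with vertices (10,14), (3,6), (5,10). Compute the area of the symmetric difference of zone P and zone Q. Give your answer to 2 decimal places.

|zone P| = 131.5, |zone Q| = 6, |zone P∩zone Q| = 2.8571.
|zone P △ zone Q| = |zone P| + |zone Q| − 2·|zone P∩zone Q| = 131.5 + 6 − 5.7143 = 131.79.

131.79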